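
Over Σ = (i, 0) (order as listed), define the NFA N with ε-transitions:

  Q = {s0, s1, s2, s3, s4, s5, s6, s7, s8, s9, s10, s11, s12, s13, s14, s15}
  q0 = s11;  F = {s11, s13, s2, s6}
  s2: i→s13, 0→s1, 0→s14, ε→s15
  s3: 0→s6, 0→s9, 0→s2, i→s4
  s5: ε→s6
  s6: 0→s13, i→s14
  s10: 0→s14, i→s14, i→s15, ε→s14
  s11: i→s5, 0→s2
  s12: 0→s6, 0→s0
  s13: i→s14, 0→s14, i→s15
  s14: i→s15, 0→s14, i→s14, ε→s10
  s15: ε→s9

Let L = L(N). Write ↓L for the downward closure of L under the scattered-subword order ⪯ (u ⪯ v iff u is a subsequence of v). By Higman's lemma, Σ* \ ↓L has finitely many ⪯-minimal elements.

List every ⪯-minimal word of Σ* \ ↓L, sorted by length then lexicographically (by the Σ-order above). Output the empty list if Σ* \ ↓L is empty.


min(Σ*\↓L) = [ii, 00].

|Q|=16, |F|=4, |δ|=27 (5 ε).
min D↑ (5 st, q0=0, F={3}): 0:i→1,0→2 1:i→3,0→4 2:i→4,0→3 3:i→3,0→3 4:i→3,0→3 [Hopcroft].
'ii': |S_i|=[10, 7, 4] end={s10,s14,s15,s9} — reject; 2/2 single-dels accept.
'00': N↓-sim [10, 7, 5] end={s1,s10,s14,s15,s9} ∉↓L; 2/2 del acc.
2 words, ⪯-incomp.


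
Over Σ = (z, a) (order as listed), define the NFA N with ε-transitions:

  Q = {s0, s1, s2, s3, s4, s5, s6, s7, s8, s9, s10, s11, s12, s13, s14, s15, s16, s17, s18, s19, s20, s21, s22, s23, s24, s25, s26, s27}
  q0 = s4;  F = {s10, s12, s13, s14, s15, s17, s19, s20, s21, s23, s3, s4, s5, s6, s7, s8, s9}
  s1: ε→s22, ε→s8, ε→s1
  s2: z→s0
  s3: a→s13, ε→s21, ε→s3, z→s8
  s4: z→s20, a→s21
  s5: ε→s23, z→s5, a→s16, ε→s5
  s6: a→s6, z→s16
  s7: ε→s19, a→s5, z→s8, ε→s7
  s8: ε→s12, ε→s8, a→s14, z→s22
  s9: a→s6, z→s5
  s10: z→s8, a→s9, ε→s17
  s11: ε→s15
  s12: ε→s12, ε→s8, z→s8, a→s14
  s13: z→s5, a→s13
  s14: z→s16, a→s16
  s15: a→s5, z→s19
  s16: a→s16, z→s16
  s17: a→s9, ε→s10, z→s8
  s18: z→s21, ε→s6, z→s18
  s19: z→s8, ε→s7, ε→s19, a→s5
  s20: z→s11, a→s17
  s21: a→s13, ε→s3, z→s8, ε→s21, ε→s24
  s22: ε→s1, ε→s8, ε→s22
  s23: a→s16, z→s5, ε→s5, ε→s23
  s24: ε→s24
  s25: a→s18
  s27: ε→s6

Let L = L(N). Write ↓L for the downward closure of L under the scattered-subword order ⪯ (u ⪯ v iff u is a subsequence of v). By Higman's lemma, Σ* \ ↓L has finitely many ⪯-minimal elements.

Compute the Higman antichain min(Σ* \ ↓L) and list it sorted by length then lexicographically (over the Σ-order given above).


|Q|=28, |F|=17, |δ|=69 (29 ε).
min D↑ (13 st, q0=0, F={11}): 0:z→1,a→2 1:z→3,a→4 2:z→5,a→6 3:z→7,a→8 4:z→5,a→9 5:z→5,a→10 6:z→8,a→6 7:z→5,a→8 8:z→8,a→11 9:z→8,a→12 10:z→11,a→11 11:z→11,a→11 12:z→11,a→12.
'zzaa': |S_i|=[22, 17, 12, 4, 1] end={s16} rej; 4/4 deletions ∈↓L.
'azaz': |S_i|=[22, 16, 8, 2, 1] end={s16} rej; 4/4 deletions ∈↓L.
'azaa': N↓-sim [22, 16, 8, 2, 1] end={s16} ∉↓L; 4/4 del acc.
'aaza': N↓-sim [22, 16, 7, 3, 1] end={s16} ∉↓L; 4/4 deletions ∈↓L.
'zaaaz': run [22, 17, 12, 6, 2, 1] end={s16} rej; 5/5 del acc.
'zzzzaz': N↓-sim [22, 17, 12, 10, 8, 2, 1] end={s16} rej; 6/6 single-dels accept.
6 minimals (antichain).

A = [zzaa, azaz, azaa, aaza, zaaaz, zzzzaz].


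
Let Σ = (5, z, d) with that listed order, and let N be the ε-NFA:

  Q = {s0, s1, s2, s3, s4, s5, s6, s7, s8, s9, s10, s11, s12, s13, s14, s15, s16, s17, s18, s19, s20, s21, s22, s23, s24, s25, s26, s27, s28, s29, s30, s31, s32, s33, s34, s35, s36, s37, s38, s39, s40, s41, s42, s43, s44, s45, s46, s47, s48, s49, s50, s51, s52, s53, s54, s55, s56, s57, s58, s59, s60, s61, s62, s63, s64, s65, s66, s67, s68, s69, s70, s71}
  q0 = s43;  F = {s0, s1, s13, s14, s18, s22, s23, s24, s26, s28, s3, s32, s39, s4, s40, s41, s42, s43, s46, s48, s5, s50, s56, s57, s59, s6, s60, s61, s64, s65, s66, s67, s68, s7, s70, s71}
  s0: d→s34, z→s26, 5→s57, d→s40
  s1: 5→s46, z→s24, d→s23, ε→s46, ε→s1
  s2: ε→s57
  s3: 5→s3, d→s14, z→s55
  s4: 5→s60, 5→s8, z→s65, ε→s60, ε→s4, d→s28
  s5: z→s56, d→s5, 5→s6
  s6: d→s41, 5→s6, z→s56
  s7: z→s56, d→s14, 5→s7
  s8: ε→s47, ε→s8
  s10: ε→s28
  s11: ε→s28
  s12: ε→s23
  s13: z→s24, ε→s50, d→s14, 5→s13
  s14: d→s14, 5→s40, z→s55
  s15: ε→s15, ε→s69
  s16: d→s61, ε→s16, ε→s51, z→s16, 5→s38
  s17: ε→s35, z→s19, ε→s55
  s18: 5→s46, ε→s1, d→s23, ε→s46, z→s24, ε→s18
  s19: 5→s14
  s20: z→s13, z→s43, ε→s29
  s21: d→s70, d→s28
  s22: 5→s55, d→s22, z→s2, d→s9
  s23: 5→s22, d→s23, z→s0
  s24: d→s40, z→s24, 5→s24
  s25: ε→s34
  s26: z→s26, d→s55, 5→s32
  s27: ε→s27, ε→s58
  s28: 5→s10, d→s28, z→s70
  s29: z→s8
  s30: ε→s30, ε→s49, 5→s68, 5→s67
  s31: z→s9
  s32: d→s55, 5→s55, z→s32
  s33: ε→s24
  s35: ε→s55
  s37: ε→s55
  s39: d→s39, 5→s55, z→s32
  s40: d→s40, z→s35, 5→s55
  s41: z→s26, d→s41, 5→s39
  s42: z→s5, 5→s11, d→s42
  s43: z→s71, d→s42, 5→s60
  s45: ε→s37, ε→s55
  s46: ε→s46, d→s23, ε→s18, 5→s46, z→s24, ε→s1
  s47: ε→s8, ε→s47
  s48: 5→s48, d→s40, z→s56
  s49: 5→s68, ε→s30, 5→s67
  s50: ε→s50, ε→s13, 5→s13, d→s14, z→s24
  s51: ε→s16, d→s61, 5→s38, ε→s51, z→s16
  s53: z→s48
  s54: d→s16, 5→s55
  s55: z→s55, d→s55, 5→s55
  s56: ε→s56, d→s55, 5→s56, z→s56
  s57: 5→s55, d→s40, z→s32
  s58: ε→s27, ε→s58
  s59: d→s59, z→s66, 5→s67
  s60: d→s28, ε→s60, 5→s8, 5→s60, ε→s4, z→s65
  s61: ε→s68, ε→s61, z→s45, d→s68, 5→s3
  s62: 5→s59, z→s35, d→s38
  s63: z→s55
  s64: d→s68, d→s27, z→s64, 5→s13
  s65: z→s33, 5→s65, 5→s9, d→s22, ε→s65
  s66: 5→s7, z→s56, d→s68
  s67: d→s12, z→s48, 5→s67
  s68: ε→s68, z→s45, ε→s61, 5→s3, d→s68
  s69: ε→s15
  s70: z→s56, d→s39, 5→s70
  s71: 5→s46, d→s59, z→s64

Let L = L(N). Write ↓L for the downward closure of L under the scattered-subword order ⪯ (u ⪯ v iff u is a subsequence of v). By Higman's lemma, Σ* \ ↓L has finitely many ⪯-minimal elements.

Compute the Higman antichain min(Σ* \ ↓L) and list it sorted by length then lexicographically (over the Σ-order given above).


A = [5zd5, zzdz, dzzd, z5d55].

|Q|=72, |F|=36, |δ|=194 (52 ε).
min D↑ (32 st, q0=0, F={21}): 0:5→1,z→2,d→3 1:5→1,z→4,d→5 2:5→6,z→7,d→8 3:5→5,z→9,d→3 4:5→4,z→10,d→11 5:5→5,z→12,d→5 6:5→6,z→10,d→13 7:5→14,z→7,d→15 8:5→16,z→17,d→8 9:5→18,z→19,d→9 10:5→10,z→10,d→20 11:5→21,z→22,d→11 12:5→12,z→19,d→23 13:5→11,z→24,d→13 14:5→14,z→10,d→25 15:5→26,z→21,d→15 16:5→16,z→27,d→13 17:5→28,z→19,d→15 18:5→18,z→19,d→29 19:5→19,z→19,d→21 20:5→21,z→21,d→20 21:5→21,z→21,d→21 22:5→21,z→30,d→20 23:5→21,z→30,d→23 24:5→22,z→31,d→20 25:5→20,z→21,d→25 26:5→26,z→21,d→25 27:5→27,z→19,d→20 28:5→28,z→19,d→25 29:5→23,z→31,d→29 30:5→21,z→30,d→21 31:5→30,z→31,d→21.
'5zd5': |S_i|=[51, 38, 18, 10, 1] end={s55} — reject; 4/4 single-dels accept.
'zzdz': |S_i|=[51, 42, 26, 12, 4] end={s35,s37,s45,s55} ∉↓L; 4/4 deletions ∈↓L.
'dzzd': N↓-sim [51, 36, 24, 7, 1] end={s55} — reject; 4/4 single-dels accept.
'z5d55': N↓-sim [51, 42, 31, 16, 9, 1] end={s55} rej; 5/5 deletions ∈↓L.
4 words, ⪯-incomp.


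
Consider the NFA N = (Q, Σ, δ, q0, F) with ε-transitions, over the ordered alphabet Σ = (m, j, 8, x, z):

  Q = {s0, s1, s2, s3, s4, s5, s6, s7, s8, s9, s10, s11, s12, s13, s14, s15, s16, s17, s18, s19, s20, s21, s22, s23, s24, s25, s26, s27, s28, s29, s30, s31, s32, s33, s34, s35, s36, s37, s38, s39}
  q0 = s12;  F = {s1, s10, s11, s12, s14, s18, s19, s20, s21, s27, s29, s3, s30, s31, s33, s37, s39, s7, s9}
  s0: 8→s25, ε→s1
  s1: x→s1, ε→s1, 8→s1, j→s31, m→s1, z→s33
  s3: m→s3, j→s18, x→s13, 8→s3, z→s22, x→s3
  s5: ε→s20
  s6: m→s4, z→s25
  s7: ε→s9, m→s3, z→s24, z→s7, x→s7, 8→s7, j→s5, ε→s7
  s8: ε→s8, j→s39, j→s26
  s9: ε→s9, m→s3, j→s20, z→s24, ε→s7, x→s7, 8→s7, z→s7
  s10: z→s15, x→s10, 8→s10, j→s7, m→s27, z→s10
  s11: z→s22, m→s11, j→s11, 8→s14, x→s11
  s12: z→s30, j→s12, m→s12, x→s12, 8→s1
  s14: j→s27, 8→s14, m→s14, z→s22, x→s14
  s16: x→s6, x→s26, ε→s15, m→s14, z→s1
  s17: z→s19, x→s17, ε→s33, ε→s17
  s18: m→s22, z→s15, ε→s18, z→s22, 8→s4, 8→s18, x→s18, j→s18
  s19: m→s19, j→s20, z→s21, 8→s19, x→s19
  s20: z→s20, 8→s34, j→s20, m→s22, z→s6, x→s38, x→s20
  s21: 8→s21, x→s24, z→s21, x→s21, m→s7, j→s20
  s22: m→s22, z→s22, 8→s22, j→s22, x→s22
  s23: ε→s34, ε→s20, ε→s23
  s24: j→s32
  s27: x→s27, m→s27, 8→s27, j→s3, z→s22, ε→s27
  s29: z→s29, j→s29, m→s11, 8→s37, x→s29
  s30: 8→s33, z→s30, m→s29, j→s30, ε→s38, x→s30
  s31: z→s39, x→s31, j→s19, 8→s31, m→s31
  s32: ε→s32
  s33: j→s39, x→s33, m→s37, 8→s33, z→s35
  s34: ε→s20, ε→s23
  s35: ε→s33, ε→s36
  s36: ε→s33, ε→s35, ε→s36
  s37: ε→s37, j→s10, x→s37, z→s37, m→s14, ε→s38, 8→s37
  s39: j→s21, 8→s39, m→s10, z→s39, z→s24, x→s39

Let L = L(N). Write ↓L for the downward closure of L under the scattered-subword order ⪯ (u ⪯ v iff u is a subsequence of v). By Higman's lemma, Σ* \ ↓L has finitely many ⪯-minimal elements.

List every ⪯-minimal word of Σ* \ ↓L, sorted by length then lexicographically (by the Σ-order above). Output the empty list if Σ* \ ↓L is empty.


Antichain: [zmmz, 8jjjm].

|Q|=40, |F|=19, |δ|=149 (27 ε).
min D↑ (19 st, q0=0, F={14}): 0:m→0,j→0,8→1,x→0,z→2 1:m→1,j→3,8→1,x→1,z→4 2:m→5,j→2,8→4,x→2,z→2 3:m→3,j→6,8→3,x→3,z→7 4:m→8,j→7,8→4,x→4,z→4 5:m→9,j→5,8→8,x→5,z→5 6:m→6,j→10,8→6,x→6,z→11 7:m→12,j→11,8→7,x→7,z→7 8:m→13,j→12,8→8,x→8,z→8 9:m→9,j→9,8→13,x→9,z→14 10:m→14,j→10,8→10,x→10,z→10 11:m→15,j→10,8→11,x→11,z→11 12:m→16,j→15,8→12,x→12,z→12 13:m→13,j→16,8→13,x→13,z→14 14:m→14,j→14,8→14,x→14,z→14 15:m→17,j→10,8→15,x→15,z→15 16:m→16,j→17,8→16,x→16,z→14 17:m→17,j→18,8→17,x→17,z→14 18:m→14,j→18,8→18,x→18,z→14 [Hopcroft].
'zmmz': |S_i|=[33, 29, 23, 9, 2] end={s15,s22} — reject; 4/4 single-dels accept.
'8jjjm': N↓-sim [33, 29, 23, 19, 12, 2] end={s22,s4} — reject; 5/5 del acc.
2 minimals (antichain).


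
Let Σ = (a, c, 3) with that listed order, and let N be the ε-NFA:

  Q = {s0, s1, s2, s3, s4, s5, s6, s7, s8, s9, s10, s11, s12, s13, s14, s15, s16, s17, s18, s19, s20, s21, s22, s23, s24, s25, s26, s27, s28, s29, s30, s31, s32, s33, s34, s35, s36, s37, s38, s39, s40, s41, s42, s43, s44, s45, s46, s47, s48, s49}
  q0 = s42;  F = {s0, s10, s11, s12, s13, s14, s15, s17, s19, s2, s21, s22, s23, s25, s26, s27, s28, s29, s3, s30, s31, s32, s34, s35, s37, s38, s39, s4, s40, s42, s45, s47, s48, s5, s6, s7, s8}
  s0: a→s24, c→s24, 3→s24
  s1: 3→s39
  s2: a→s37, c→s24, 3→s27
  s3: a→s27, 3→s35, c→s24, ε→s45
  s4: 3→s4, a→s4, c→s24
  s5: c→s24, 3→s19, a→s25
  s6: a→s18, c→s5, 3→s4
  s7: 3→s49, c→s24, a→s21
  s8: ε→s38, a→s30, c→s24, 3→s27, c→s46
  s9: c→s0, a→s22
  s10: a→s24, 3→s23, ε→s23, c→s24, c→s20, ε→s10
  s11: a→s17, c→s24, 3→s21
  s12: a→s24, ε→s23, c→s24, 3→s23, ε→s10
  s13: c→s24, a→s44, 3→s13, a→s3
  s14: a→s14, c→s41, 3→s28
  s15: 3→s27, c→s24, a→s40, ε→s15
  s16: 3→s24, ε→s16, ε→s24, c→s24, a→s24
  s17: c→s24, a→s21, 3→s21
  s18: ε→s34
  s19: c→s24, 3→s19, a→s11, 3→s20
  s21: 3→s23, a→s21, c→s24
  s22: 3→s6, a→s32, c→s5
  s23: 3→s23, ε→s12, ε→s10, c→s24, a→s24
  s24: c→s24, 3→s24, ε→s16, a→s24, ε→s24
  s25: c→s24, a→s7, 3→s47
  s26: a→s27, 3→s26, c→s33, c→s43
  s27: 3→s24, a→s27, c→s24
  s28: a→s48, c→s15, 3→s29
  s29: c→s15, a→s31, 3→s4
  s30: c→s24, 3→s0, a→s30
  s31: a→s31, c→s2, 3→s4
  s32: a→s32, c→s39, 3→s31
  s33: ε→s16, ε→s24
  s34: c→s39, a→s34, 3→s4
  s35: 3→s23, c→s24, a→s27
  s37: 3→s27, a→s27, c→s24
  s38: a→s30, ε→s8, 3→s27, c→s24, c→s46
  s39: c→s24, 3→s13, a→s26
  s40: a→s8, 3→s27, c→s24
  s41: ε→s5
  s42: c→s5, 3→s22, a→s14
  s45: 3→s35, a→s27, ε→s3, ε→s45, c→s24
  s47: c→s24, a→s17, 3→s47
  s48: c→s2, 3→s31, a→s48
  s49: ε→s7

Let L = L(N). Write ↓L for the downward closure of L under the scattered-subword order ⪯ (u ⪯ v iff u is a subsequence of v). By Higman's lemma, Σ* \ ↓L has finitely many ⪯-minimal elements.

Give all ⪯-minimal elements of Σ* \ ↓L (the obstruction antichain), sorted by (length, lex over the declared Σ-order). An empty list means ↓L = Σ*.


|Q|=50, |F|=37, |δ|=147 (21 ε).
min D↑ (34 st, q0=0, F={6}): 0:a→1,c→2,3→3 1:a→1,c→2,3→4 2:a→5,c→6,3→7 3:a→8,c→2,3→9 4:a→10,c→11,3→12 5:a→13,c→6,3→14 6:a→6,c→6,3→6 7:a→15,c→6,3→7 8:a→8,c→16,3→17 9:a→18,c→2,3→19 10:a→10,c→20,3→17 11:a→21,c→6,3→22 12:a→17,c→11,3→19 13:a→23,c→6,3→13 14:a→24,c→6,3→14 15:a→24,c→6,3→23 16:a→25,c→6,3→26 17:a→17,c→20,3→19 18:a→18,c→16,3→19 19:a→19,c→6,3→19 20:a→27,c→6,3→22 21:a→28,c→6,3→22 22:a→22,c→6,3→6 23:a→23,c→6,3→29 24:a→23,c→6,3→23 25:a→22,c→6,3→25 26:a→30,c→6,3→26 27:a→22,c→6,3→22 28:a→31,c→6,3→22 29:a→6,c→6,3→29 30:a→22,c→6,3→32 31:a→31,c→6,3→33 32:a→22,c→6,3→29 33:a→6,c→6,3→6 (ε-aug+det+¬).
'cc': N↓-sim [47, 35, 6] end={s16,s20,s24,s33,s43,s46} rej; 2/2 del acc.
'333c': run [47, 44, 40, 24, 5] end={s16,s20,s24,s33,s43} rej; 4/4 deletions ∈↓L.
'a3c33': |S_i|=[47, 44, 36, 15, 4, 2] end={s16,s24} rej; 5/5 single-dels accept.
'caaa3a': run [47, 35, 28, 16, 10, 7, 2] end={s16,s24} rej; 6/6 del acc.
'c3a33a': N↓-sim [47, 35, 23, 14, 9, 6, 2] end={s16,s24} — reject; 6/6 del acc.
'3acaa3': N↓-sim [47, 44, 37, 19, 15, 3, 2] end={s16,s24} ∉↓L; 6/6 del acc.
6 words, ⪯-incomp.

Antichain: [cc, 333c, a3c33, caaa3a, c3a33a, 3acaa3].


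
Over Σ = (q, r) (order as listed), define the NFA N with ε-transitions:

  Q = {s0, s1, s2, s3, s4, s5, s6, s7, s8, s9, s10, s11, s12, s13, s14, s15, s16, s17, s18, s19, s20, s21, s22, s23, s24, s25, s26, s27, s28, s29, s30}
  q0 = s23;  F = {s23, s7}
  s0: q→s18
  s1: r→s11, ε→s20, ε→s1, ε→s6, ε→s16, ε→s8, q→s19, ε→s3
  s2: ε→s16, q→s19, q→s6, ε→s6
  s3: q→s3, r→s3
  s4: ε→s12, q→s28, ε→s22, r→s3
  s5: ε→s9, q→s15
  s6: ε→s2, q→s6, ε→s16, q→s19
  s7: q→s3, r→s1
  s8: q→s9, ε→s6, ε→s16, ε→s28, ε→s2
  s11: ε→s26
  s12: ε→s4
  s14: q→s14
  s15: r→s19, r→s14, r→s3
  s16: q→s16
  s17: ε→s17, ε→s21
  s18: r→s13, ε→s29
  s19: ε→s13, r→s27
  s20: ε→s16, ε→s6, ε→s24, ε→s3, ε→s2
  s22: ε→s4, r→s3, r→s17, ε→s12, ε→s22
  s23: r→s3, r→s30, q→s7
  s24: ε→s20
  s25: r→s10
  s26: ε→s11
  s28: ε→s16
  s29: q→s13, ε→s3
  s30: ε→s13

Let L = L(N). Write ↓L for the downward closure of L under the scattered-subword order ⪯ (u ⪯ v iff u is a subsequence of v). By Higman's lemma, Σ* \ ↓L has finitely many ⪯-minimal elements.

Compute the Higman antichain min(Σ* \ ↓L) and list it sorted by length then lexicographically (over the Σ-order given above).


|Q|=31, |F|=2, |δ|=65 (36 ε).
min D↑ (3 st, q0=0, F={2}): 0:q→1,r→2 1:q→2,r→2 2:q→2,r→2 (ε-aug+det+¬).
'r': run [18, 16] end={s1,s11,s13,s16,s19,s2,s20,s24,s26,s27,s28,s3,…} rej; 1/1 del acc.
'qq': |S_i|=[18, 16, 8] end={s13,s16,s19,s2,s27,s3,s6,s9} — reject; 2/2 single-dels accept.
2 minimals (antichain).

min(Σ*\↓L) = [r, qq].


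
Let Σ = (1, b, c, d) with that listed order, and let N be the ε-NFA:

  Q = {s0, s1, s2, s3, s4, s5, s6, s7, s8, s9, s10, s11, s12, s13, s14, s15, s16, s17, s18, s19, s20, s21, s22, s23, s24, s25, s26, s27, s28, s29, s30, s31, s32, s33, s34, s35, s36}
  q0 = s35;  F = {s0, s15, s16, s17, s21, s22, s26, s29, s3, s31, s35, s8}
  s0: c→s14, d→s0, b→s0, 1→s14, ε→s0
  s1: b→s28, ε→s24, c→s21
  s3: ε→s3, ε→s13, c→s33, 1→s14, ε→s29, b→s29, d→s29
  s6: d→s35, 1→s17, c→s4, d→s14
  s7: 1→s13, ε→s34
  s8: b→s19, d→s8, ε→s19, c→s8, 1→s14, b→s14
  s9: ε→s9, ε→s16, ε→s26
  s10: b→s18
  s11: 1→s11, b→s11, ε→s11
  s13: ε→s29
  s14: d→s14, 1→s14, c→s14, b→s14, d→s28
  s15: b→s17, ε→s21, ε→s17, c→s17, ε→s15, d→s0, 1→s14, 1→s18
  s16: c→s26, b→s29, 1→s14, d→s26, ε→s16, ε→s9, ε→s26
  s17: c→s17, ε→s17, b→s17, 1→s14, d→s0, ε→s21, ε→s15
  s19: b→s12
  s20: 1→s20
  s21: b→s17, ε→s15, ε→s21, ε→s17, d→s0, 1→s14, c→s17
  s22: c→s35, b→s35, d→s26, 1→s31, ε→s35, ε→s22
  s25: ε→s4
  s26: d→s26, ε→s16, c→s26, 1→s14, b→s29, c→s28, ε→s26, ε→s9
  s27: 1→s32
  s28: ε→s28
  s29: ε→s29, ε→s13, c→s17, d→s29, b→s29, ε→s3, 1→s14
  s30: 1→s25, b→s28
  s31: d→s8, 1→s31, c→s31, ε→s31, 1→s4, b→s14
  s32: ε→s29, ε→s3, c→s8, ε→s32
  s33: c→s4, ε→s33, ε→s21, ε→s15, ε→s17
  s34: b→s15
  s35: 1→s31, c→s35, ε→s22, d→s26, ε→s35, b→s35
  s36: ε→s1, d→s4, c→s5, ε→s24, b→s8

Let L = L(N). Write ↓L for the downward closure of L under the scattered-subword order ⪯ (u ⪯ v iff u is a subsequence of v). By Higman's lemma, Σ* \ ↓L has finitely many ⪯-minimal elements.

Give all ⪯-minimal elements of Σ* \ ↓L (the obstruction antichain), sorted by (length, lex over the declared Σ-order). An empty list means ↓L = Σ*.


|Q|=37, |F|=12, |δ|=124 (46 ε).
min D↑ (8 st, q0=0, F={3}): 0:1→1,b→0,c→0,d→2 1:1→1,b→3,c→1,d→4 2:1→3,b→5,c→2,d→2 3:1→3,b→3,c→3,d→3 4:1→3,b→3,c→4,d→4 5:1→3,b→5,c→6,d→5 6:1→3,b→6,c→6,d→7 7:1→3,b→7,c→3,d→7 (ε-aug+det+¬).
'1b': N↓-sim [21, 8, 4] end={s12,s14,s19,s28} — reject; 2/2 del acc.
'd1': run [21, 18, 3] end={s14,s18,s28} — reject; 2/2 single-dels accept.
'dbcdc': run [21, 18, 14, 9, 3, 2] end={s14,s28} rej; 5/5 deletions ∈↓L.
3 words, ⪯-incomp.

A = [1b, d1, dbcdc].


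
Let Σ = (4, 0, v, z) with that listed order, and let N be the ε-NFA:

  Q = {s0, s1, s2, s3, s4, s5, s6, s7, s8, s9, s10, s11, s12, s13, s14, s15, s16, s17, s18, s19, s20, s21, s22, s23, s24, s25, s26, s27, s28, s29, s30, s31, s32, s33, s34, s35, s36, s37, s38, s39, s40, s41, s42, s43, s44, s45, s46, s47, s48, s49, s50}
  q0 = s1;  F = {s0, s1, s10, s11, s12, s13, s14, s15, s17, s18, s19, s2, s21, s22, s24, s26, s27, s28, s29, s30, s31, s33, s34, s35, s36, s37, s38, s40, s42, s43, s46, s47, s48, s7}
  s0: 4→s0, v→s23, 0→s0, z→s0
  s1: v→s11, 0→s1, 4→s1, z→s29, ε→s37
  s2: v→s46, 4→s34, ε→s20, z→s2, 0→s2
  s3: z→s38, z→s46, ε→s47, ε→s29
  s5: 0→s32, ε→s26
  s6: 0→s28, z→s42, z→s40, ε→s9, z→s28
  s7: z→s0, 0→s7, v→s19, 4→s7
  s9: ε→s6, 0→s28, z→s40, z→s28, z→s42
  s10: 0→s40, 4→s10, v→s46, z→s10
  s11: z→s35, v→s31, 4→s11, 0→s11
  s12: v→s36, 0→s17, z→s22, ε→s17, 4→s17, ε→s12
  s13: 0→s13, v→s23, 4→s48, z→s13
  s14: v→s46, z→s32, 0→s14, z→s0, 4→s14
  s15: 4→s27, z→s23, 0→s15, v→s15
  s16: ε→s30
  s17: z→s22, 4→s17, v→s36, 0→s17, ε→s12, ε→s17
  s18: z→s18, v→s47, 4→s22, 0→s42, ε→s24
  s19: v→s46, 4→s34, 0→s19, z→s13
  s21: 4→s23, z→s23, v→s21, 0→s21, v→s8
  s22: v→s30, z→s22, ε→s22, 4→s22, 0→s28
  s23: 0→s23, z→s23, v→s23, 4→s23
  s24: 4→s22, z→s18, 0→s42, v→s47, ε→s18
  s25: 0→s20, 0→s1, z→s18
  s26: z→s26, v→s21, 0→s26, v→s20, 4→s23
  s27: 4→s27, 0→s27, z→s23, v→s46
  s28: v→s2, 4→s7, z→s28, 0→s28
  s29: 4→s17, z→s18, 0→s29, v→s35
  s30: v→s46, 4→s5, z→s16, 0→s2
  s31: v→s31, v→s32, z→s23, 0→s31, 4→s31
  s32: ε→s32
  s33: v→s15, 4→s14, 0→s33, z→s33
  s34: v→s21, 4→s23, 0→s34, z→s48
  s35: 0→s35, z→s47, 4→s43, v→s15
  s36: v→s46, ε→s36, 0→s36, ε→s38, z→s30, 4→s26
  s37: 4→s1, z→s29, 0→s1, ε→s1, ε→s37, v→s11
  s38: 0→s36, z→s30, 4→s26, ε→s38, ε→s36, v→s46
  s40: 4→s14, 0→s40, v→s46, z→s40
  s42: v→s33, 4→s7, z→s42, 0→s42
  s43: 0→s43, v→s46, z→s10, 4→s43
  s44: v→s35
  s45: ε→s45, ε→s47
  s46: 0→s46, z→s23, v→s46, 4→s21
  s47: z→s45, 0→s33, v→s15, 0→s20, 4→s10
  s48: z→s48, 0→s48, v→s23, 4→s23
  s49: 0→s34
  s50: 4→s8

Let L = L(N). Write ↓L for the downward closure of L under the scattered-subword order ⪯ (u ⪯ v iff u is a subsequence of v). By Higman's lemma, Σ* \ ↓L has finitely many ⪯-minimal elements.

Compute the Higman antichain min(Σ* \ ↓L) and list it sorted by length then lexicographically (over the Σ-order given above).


|Q|=51, |F|=34, |δ|=186 (24 ε).
min D↑ (31 st, q0=0, F={7}): 0:4→0,0→0,v→1,z→2 1:4→1,0→1,v→3,z→4 2:4→5,0→2,v→4,z→6 3:4→3,0→3,v→3,z→7 4:4→8,0→4,v→9,z→10 5:4→5,0→5,v→11,z→12 6:4→12,0→13,v→10,z→6 7:4→7,0→7,v→7,z→7 8:4→8,0→8,v→14,z→15 9:4→16,0→9,v→9,z→7 10:4→15,0→17,v→9,z→10 11:4→18,0→11,v→14,z→19 12:4→12,0→20,v→19,z→12 13:4→21,0→13,v→17,z→13 14:4→22,0→14,v→14,z→7 15:4→15,0→23,v→14,z→15 16:4→16,0→16,v→14,z→7 17:4→24,0→17,v→9,z→17 18:4→7,0→18,v→22,z→18 19:4→18,0→25,v→14,z→19 20:4→21,0→20,v→25,z→20 21:4→21,0→21,v→26,z→27 22:4→7,0→22,v→22,z→7 23:4→24,0→23,v→14,z→23 24:4→24,0→24,v→14,z→27 25:4→28,0→25,v→14,z→25 26:4→28,0→26,v→14,z→29 27:4→27,0→27,v→7,z→27 28:4→7,0→28,v→22,z→30 29:4→30,0→29,v→7,z→29 30:4→7,0→30,v→7,z→30 (ε-aug+det+¬).
'vvz': |S_i|=[41, 30, 9, 1] end={s23} rej; 3/3 single-dels accept.
'z4v44': |S_i|=[41, 37, 28, 17, 9, 1] end={s23} rej; 5/5 deletions ∈↓L.
'zz04zv': run [41, 37, 30, 21, 13, 5, 1] end={s23} ∉↓L; 6/6 single-dels accept.
3 obstructions.

Antichain: [vvz, z4v44, zz04zv].


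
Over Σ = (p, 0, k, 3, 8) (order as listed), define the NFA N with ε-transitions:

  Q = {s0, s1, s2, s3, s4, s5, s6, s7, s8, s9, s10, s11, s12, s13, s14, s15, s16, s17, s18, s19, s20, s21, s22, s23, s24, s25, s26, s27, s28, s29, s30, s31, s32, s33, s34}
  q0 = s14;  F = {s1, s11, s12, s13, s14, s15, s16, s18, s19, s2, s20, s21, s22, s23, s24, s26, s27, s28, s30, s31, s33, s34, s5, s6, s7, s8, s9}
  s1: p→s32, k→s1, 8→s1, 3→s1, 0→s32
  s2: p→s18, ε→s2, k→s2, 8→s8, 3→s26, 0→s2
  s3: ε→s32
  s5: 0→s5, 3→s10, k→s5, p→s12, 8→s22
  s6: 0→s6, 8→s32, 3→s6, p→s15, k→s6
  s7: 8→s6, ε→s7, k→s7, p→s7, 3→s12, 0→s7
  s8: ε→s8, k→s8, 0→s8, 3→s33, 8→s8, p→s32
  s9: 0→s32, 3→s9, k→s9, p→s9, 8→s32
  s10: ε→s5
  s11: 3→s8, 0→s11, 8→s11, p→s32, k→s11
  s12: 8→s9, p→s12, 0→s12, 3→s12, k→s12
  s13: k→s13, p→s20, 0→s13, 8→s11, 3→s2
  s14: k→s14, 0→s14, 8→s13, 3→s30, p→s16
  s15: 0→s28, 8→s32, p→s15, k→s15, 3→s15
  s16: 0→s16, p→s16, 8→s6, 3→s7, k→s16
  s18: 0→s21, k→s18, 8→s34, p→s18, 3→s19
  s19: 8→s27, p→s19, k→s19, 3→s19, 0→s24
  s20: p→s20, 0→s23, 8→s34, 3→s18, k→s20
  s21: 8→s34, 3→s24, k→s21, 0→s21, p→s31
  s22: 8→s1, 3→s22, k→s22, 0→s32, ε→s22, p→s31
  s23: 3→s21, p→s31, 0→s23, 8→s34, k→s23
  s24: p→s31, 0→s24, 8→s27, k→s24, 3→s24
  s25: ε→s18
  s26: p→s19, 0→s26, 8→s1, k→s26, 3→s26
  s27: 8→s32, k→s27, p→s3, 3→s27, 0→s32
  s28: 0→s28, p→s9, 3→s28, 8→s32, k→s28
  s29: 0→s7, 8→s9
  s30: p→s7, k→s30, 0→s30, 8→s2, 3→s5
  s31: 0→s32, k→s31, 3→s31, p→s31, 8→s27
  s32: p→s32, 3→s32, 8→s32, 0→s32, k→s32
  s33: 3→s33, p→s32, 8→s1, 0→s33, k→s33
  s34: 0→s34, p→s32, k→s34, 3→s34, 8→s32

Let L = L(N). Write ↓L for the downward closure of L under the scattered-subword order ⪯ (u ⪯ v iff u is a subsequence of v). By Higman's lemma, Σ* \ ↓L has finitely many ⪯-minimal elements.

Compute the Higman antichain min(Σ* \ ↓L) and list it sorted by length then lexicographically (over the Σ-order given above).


Antichain: [p88, 88p, 3380, 8p0p0].

|Q|=35, |F|=27, |δ|=149 (7 ε).
min D↑ (28 st, q0=0, F={12}): 0:p→1,0→0,k→0,3→2,8→3 1:p→1,0→1,k→1,3→4,8→5 2:p→4,0→2,k→2,3→6,8→7 3:p→8,0→3,k→3,3→7,8→9 4:p→4,0→4,k→4,3→10,8→5 5:p→11,0→5,k→5,3→5,8→12 6:p→10,0→6,k→6,3→6,8→13 7:p→14,0→7,k→7,3→15,8→16 8:p→8,0→17,k→8,3→14,8→18 9:p→12,0→9,k→9,3→16,8→9 10:p→10,0→10,k→10,3→10,8→19 11:p→11,0→20,k→11,3→11,8→12 12:p→12,0→12,k→12,3→12,8→12 13:p→21,0→12,k→13,3→13,8→22 14:p→14,0→23,k→14,3→24,8→18 15:p→24,0→15,k→15,3→15,8→22 16:p→12,0→16,k→16,3→25,8→16 17:p→21,0→17,k→17,3→23,8→18 18:p→12,0→18,k→18,3→18,8→12 19:p→19,0→12,k→19,3→19,8→12 20:p→19,0→20,k→20,3→20,8→12 21:p→21,0→12,k→21,3→21,8→26 22:p→12,0→12,k→22,3→22,8→22 23:p→21,0→23,k→23,3→27,8→18 24:p→24,0→27,k→24,3→24,8→26 25:p→12,0→25,k→25,3→25,8→22 26:p→12,0→12,k→26,3→26,8→12 27:p→21,0→27,k→27,3→27,8→26 (ε-aug+det+¬).
'p88': |S_i|=[30, 18, 8, 1] end={s32} ∉↓L; 3/3 deletions ∈↓L.
'88p': N↓-sim [30, 23, 8, 2] end={s3,s32} ∉↓L; 3/3 single-dels accept.
'3380': N↓-sim [30, 24, 18, 7, 1] end={s32} rej; 4/4 del acc.
'8p0p0': run [30, 23, 14, 10, 5, 1] end={s32} rej; 5/5 del acc.
4 minimals (antichain).


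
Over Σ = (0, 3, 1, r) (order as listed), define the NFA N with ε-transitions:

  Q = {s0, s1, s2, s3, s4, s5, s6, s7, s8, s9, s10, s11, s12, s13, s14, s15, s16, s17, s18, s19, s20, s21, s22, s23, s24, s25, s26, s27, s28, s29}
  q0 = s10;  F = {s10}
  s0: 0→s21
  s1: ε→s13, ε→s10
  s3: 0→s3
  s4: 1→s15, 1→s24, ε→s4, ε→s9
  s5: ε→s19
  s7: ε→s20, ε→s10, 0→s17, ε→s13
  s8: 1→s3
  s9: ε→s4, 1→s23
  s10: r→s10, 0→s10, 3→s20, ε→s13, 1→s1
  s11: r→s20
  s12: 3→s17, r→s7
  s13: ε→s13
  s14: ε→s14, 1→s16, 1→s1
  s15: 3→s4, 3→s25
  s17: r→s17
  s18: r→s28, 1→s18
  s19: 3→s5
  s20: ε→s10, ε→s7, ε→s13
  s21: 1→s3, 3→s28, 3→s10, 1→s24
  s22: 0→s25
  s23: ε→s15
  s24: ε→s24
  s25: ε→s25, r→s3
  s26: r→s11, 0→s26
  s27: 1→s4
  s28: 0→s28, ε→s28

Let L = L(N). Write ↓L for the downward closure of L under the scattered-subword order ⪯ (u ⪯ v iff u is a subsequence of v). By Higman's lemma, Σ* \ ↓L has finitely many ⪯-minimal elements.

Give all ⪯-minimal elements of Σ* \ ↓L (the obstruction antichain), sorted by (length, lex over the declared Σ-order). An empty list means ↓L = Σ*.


Antichain: [].

|Q|=30, |F|=1, |δ|=51 (19 ε).
min D↑ (1 st, q0=0, F={}): 0:0→0,3→0,1→0,r→0 [Hopcroft].
L(D↑) = ∅; no obstructions.


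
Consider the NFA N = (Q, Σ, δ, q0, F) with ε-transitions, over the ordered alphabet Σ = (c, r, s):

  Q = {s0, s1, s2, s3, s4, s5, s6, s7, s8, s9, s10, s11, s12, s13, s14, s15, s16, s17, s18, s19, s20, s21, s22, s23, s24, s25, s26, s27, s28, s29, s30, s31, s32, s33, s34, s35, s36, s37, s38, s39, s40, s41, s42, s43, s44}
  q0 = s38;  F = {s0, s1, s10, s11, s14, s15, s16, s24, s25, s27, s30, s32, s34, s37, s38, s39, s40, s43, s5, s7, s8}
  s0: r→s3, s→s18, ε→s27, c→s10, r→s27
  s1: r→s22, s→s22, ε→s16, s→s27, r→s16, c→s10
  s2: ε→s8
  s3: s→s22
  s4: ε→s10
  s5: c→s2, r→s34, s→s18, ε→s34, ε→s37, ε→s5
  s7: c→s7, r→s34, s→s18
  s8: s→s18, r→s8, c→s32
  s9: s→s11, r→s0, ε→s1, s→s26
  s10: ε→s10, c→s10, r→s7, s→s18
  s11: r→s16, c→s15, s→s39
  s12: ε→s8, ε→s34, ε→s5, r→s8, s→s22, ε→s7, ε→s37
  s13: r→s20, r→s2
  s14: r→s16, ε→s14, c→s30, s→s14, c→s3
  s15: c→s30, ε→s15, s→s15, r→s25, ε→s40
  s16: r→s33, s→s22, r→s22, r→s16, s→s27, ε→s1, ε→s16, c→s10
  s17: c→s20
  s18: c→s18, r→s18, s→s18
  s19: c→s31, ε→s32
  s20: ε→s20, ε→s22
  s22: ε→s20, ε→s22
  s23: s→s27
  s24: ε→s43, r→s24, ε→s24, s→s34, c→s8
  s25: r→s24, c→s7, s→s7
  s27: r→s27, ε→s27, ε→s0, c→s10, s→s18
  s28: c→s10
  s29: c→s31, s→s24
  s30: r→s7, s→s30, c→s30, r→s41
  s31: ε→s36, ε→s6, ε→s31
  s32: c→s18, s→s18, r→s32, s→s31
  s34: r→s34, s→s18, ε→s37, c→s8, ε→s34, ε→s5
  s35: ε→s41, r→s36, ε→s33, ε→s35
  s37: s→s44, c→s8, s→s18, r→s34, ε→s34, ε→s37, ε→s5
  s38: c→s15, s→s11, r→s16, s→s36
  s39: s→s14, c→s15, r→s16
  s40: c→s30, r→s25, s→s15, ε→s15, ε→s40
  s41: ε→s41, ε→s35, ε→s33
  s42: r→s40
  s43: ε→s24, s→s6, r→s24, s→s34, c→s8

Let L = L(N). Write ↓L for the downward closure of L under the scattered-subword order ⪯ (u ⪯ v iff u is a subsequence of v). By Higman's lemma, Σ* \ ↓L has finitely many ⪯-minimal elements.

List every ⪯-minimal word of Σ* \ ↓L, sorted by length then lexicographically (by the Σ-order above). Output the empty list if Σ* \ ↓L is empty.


A = [rcs, rss, ccrs, crrccc, ssscrs].

|Q|=45, |F|=21, |δ|=140 (46 ε).
min D↑ (16 st, q0=0, F={11}): 0:c→1,r→2,s→3 1:c→4,r→5,s→1 2:c→6,r→2,s→7 3:c→1,r→2,s→8 4:c→4,r→9,s→4 5:c→9,r→10,s→9 6:c→6,r→9,s→11 7:c→6,r→7,s→11 8:c→1,r→2,s→12 9:c→9,r→13,s→11 10:c→14,r→10,s→13 11:c→11,r→11,s→11 12:c→4,r→2,s→12 13:c→14,r→13,s→11 14:c→15,r→14,s→11 15:c→11,r→15,s→11.
'rcs': N↓-sim [33, 26, 13, 5] end={s18,s31,s36,s44,s6} — reject; 3/3 deletions ∈↓L.
'rss': N↓-sim [33, 26, 18, 7] end={s18,s20,s22,s31,s36,s44,s6} rej; 3/3 del acc.
'ccrs': run [33, 25, 17, 15, 5] end={s18,s31,s36,s44,s6} rej; 4/4 single-dels accept.
'crrccc': run [33, 25, 18, 13, 7, 5, 1] end={s18} rej; 6/6 del acc.
'ssscrs': run [33, 32, 31, 30, 20, 15, 5] end={s18,s31,s36,s44,s6} ∉↓L; 6/6 single-dels accept.
5 minimals (antichain).


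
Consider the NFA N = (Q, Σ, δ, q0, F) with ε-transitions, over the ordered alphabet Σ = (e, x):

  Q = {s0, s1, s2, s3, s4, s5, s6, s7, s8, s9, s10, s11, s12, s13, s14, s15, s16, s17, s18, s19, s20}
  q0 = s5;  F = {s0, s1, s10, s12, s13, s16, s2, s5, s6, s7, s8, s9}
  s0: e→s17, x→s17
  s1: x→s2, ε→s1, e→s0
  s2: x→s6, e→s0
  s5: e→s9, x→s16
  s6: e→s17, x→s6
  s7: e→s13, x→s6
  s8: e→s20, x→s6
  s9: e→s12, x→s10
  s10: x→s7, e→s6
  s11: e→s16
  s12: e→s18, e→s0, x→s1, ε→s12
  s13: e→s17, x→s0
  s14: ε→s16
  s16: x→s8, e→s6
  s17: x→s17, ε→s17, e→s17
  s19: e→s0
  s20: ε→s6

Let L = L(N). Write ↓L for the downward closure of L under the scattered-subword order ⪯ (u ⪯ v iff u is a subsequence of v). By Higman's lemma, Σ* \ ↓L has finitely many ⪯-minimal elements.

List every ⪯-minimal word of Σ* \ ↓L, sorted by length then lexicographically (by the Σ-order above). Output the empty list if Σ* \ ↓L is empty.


min(Σ*\↓L) = [xee, eeee, eeex, xxxe, exxexx].

|Q|=21, |F|=12, |δ|=34 (5 ε).
min D↑ (13 st, q0=0, F={10}): 0:e→1,x→2 1:e→3,x→4 2:e→5,x→6 3:e→7,x→8 4:e→5,x→9 5:e→10,x→5 6:e→5,x→5 7:e→10,x→10 8:e→7,x→11 9:e→12,x→5 10:e→10,x→10 11:e→7,x→5 12:e→10,x→7 (ε-aug+det+¬).
'xee': |S_i|=[15, 11, 5, 1] end={s17} rej; 3/3 deletions ∈↓L.
'eeee': run [15, 12, 8, 3, 1] end={s17} ∉↓L; 4/4 single-dels accept.
'eeex': N↓-sim [15, 12, 8, 3, 1] end={s17} rej; 4/4 single-dels accept.
'xxxe': N↓-sim [15, 11, 8, 3, 1] end={s17} rej; 4/4 del acc.
'exxexx': |S_i|=[15, 12, 8, 6, 3, 2, 1] end={s17} — reject; 6/6 del acc.
5 minimals (antichain).


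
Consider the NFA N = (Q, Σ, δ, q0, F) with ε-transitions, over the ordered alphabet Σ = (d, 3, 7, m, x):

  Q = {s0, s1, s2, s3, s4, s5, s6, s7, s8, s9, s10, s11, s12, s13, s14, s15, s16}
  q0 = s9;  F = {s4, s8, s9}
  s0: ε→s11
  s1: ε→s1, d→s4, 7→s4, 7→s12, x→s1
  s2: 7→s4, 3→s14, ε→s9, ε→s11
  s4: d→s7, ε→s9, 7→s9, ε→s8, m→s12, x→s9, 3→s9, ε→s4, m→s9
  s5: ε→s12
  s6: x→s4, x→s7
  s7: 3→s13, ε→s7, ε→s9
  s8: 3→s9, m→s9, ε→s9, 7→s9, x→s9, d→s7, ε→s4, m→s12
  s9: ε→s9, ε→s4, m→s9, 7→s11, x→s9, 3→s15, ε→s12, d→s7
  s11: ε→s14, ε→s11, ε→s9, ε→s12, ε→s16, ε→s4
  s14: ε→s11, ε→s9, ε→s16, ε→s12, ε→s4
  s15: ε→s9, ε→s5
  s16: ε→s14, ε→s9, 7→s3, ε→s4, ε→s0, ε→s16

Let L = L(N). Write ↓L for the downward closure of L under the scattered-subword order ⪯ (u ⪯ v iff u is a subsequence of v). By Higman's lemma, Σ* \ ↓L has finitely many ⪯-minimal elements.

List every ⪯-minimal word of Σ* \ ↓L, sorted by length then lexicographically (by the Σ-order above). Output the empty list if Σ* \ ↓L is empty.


Antichain: [].

|Q|=17, |F|=3, |δ|=60 (33 ε).
min D↑ (1 st, q0=0, F={}): 0:d→0,3→0,7→0,m→0,x→0.
L(D↑) = ∅; no obstructions.


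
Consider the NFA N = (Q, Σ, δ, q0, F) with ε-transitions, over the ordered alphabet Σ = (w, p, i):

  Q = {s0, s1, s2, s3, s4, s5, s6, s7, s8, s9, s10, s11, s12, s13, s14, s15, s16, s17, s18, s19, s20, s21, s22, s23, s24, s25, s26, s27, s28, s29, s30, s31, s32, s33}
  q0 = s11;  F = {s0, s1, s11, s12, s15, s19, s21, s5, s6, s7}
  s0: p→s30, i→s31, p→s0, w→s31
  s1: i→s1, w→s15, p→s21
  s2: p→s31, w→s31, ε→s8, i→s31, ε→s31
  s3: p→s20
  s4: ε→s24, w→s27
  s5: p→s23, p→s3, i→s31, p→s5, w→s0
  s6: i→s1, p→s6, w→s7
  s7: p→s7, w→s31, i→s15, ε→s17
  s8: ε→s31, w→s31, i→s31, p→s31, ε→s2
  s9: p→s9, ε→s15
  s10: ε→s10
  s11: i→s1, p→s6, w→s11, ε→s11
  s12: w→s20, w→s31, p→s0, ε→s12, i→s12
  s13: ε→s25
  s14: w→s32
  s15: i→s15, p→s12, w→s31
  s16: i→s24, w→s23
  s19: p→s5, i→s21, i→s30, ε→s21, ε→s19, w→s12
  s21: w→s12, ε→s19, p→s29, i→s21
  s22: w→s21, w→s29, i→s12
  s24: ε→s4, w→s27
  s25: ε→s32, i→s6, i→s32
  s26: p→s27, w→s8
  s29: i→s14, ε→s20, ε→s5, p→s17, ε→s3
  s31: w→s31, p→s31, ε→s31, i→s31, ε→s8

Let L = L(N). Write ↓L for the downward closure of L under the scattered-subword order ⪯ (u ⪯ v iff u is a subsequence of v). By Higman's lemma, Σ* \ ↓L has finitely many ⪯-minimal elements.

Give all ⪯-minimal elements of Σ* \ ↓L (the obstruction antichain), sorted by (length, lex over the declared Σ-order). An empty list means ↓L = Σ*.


|Q|=34, |F|=10, |δ|=81 (21 ε).
min D↑ (10 st, q0=0, F={6}): 0:w→0,p→1,i→2 1:w→3,p→1,i→2 2:w→4,p→5,i→2 3:w→6,p→3,i→4 4:w→6,p→7,i→4 5:w→7,p→8,i→5 6:w→6,p→6,i→6 7:w→6,p→9,i→7 8:w→9,p→8,i→6 9:w→6,p→9,i→6 [Hopcroft].
'pww': |S_i|=[21, 20, 11, 4] end={s2,s20,s31,s8} ∉↓L; 3/3 deletions ∈↓L.
'iww': N↓-sim [21, 18, 9, 4] end={s2,s20,s31,s8} — reject; 3/3 single-dels accept.
'ippi': N↓-sim [21, 18, 16, 13, 5] end={s14,s2,s31,s32,s8} rej; 4/4 single-dels accept.
3 minimals (antichain).

Antichain: [pww, iww, ippi].


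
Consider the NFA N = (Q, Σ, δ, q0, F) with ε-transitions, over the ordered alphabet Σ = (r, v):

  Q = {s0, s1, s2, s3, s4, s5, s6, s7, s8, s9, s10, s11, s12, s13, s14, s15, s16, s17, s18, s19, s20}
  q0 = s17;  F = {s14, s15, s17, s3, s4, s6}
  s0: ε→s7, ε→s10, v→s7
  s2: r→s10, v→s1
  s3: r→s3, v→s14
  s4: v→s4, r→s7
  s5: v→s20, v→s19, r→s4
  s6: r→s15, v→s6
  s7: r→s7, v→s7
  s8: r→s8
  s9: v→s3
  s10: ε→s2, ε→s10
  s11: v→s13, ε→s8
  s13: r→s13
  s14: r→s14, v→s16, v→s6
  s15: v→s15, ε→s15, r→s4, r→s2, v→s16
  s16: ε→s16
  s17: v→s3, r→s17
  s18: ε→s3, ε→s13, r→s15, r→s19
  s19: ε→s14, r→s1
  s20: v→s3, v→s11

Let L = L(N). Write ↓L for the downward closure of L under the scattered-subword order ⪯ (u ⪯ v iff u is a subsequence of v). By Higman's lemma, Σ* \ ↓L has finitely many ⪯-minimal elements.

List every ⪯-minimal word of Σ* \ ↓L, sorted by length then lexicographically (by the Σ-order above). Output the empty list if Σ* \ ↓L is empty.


|Q|=21, |F|=6, |δ|=42 (10 ε).
min D↑ (7 st, q0=0, F={6}): 0:r→0,v→1 1:r→1,v→2 2:r→2,v→3 3:r→4,v→3 4:r→5,v→4 5:r→6,v→5 6:r→6,v→6.
'vvvrrr': N↓-sim [11, 10, 9, 8, 7, 5, 4] end={s1,s10,s2,s7} ∉↓L; 6/6 del acc.
1 minimals (antichain).

Antichain: [vvvrrr].


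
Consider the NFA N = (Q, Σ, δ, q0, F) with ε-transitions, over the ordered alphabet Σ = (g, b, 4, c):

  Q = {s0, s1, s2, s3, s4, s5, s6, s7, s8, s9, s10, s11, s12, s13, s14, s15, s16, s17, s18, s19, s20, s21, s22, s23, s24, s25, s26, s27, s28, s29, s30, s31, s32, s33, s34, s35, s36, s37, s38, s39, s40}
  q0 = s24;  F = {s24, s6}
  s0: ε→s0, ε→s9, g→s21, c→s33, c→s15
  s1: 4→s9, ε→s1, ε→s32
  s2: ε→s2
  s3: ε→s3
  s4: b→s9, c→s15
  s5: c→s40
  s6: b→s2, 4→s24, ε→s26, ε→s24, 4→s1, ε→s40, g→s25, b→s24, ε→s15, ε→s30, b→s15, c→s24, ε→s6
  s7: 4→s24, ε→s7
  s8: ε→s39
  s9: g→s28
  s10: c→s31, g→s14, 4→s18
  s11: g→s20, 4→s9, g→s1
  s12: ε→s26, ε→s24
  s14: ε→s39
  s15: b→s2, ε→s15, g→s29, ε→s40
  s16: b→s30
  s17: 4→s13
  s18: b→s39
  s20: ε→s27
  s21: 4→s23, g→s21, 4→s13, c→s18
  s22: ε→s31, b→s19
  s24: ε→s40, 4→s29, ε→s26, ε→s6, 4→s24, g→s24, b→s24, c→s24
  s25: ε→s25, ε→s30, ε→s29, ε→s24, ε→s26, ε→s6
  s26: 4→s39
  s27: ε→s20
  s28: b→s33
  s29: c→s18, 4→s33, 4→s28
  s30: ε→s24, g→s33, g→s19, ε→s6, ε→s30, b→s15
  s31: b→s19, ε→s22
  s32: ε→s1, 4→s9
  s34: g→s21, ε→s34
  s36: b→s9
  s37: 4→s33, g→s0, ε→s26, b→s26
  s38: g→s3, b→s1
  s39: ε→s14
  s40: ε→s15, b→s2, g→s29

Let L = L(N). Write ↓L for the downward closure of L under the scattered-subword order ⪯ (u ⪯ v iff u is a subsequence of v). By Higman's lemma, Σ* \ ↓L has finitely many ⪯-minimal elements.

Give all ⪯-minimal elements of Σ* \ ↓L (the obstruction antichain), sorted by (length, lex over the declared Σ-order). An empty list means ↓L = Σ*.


A = [].

|Q|=41, |F|=2, |δ|=96 (40 ε).
min D↑ (1 st, q0=0, F={}): 0:g→0,b→0,4→0,c→0.
L(D↑) = ∅ ⇒ ↓L = Σ*.


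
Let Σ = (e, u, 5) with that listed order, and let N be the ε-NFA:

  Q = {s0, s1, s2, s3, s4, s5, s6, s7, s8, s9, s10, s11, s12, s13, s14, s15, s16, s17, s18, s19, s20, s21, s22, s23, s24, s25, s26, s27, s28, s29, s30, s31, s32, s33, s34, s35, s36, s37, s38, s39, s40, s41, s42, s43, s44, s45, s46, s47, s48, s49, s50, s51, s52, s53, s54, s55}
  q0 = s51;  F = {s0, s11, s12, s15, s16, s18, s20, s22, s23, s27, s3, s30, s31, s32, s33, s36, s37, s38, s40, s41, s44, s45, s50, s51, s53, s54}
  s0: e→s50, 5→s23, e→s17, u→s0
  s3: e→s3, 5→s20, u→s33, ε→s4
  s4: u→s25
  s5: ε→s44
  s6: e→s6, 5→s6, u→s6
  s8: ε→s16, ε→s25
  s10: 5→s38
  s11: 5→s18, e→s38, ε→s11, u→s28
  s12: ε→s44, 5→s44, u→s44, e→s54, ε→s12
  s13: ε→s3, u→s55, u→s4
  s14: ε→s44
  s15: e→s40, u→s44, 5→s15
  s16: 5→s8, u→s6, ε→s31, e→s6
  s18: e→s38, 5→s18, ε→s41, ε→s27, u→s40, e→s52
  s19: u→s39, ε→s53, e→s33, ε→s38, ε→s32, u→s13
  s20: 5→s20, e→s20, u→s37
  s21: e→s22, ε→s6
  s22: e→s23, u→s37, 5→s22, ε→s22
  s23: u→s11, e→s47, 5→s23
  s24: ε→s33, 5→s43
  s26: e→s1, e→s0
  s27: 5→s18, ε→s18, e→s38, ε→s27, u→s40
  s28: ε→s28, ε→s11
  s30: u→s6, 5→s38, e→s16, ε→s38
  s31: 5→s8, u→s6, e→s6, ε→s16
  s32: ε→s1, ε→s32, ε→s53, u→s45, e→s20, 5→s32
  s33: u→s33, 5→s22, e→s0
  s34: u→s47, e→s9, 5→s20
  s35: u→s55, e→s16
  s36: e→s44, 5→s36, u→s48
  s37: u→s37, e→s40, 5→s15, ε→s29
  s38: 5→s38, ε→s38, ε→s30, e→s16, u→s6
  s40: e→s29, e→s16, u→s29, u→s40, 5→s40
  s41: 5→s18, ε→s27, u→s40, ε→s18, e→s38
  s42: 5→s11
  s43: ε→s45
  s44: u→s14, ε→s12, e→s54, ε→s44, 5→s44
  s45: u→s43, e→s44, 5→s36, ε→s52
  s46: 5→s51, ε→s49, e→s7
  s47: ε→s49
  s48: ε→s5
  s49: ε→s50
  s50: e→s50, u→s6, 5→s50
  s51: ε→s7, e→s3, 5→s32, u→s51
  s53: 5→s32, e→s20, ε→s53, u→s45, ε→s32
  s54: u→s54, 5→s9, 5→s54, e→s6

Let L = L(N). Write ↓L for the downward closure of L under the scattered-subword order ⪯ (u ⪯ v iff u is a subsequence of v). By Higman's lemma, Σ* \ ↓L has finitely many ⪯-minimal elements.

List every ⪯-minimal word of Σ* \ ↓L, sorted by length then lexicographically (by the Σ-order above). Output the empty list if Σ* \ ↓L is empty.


min(Σ*\↓L) = [eueeu, 5ueee, 5u5uee].

|Q|=56, |F|=26, |δ|=148 (43 ε).
min D↑ (21 st, q0=0, F={16}): 0:e→1,u→0,5→2 1:e→1,u→3,5→4 2:e→4,u→5,5→2 3:e→6,u→3,5→7 4:e→4,u→8,5→4 5:e→9,u→5,5→10 6:e→11,u→6,5→12 7:e→12,u→8,5→7 8:e→13,u→8,5→14 9:e→15,u→9,5→9 10:e→9,u→9,5→10 11:e→11,u→16,5→11 12:e→11,u→17,5→12 13:e→18,u→13,5→13 14:e→13,u→9,5→14 15:e→16,u→15,5→15 16:e→16,u→16,5→16 17:e→19,u→17,5→20 18:e→16,u→16,5→18 19:e→18,u→16,5→19 20:e→19,u→13,5→20 [Hopcroft].
'eueeu': run [43, 33, 30, 23, 13, 1] end={s6} ∉↓L; 5/5 single-dels accept.
'5ueee': |S_i|=[43, 36, 27, 15, 8, 1] end={s6} rej; 5/5 deletions ∈↓L.
'5u5uee': N↓-sim [43, 36, 27, 22, 14, 8, 1] end={s6} rej; 6/6 single-dels accept.
3 words, ⪯-incomp.
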